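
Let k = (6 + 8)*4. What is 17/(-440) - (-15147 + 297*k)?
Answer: -653417/440 ≈ -1485.0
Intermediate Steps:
k = 56 (k = 14*4 = 56)
17/(-440) - (-15147 + 297*k) = 17/(-440) - 297/(1/(56 - 51)) = 17*(-1/440) - 297/(1/5) = -17/440 - 297/1/5 = -17/440 - 297*5 = -17/440 - 1485 = -653417/440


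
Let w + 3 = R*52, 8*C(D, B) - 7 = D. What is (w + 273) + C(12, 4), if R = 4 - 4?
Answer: 2179/8 ≈ 272.38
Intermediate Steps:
R = 0
C(D, B) = 7/8 + D/8
w = -3 (w = -3 + 0*52 = -3 + 0 = -3)
(w + 273) + C(12, 4) = (-3 + 273) + (7/8 + (⅛)*12) = 270 + (7/8 + 3/2) = 270 + 19/8 = 2179/8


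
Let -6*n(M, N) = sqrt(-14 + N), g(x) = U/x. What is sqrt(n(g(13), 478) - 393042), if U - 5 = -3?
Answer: sqrt(-3537378 - 6*sqrt(29))/3 ≈ 626.93*I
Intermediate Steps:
U = 2 (U = 5 - 3 = 2)
g(x) = 2/x
n(M, N) = -sqrt(-14 + N)/6
sqrt(n(g(13), 478) - 393042) = sqrt(-sqrt(-14 + 478)/6 - 393042) = sqrt(-2*sqrt(29)/3 - 393042) = sqrt(-393042 - 2*sqrt(29)/3)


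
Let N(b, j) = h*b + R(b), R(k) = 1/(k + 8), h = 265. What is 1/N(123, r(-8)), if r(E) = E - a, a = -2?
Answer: 131/4269946 ≈ 3.0680e-5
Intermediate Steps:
r(E) = 2 + E (r(E) = E - 1*(-2) = E + 2 = 2 + E)
R(k) = 1/(8 + k)
N(b, j) = 1/(8 + b) + 265*b (N(b, j) = 265*b + 1/(8 + b) = 1/(8 + b) + 265*b)
1/N(123, r(-8)) = 1/((1 + 265*123*(8 + 123))/(8 + 123)) = 1/((1 + 265*123*131)/131) = 1/((1 + 4269945)/131) = 1/((1/131)*4269946) = 1/(4269946/131) = 131/4269946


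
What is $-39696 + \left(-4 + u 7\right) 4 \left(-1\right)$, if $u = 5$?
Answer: $-39820$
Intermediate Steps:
$-39696 + \left(-4 + u 7\right) 4 \left(-1\right) = -39696 + \left(-4 + 5 \cdot 7\right) 4 \left(-1\right) = -39696 + \left(-4 + 35\right) \left(-4\right) = -39696 + 31 \left(-4\right) = -39696 - 124 = -39820$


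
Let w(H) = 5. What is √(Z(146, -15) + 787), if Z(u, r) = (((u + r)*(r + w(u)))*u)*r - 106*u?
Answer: √2854211 ≈ 1689.4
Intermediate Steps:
Z(u, r) = -106*u + r*u*(5 + r)*(r + u) (Z(u, r) = (((u + r)*(r + 5))*u)*r - 106*u = (((r + u)*(5 + r))*u)*r - 106*u = (((5 + r)*(r + u))*u)*r - 106*u = (u*(5 + r)*(r + u))*r - 106*u = r*u*(5 + r)*(r + u) - 106*u = -106*u + r*u*(5 + r)*(r + u))
√(Z(146, -15) + 787) = √(146*(-106 + (-15)³ + 5*(-15)² + 146*(-15)² + 5*(-15)*146) + 787) = √(146*(-106 - 3375 + 5*225 + 146*225 - 10950) + 787) = √(146*(-106 - 3375 + 1125 + 32850 - 10950) + 787) = √(146*19544 + 787) = √(2853424 + 787) = √2854211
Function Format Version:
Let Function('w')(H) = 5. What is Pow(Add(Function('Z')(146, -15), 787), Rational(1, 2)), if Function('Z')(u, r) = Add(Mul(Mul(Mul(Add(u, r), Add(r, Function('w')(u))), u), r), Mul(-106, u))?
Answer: Pow(2854211, Rational(1, 2)) ≈ 1689.4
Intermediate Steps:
Function('Z')(u, r) = Add(Mul(-106, u), Mul(r, u, Add(5, r), Add(r, u))) (Function('Z')(u, r) = Add(Mul(Mul(Mul(Add(u, r), Add(r, 5)), u), r), Mul(-106, u)) = Add(Mul(Mul(Mul(Add(r, u), Add(5, r)), u), r), Mul(-106, u)) = Add(Mul(Mul(Mul(Add(5, r), Add(r, u)), u), r), Mul(-106, u)) = Add(Mul(Mul(u, Add(5, r), Add(r, u)), r), Mul(-106, u)) = Add(Mul(r, u, Add(5, r), Add(r, u)), Mul(-106, u)) = Add(Mul(-106, u), Mul(r, u, Add(5, r), Add(r, u))))
Pow(Add(Function('Z')(146, -15), 787), Rational(1, 2)) = Pow(Add(Mul(146, Add(-106, Pow(-15, 3), Mul(5, Pow(-15, 2)), Mul(146, Pow(-15, 2)), Mul(5, -15, 146))), 787), Rational(1, 2)) = Pow(Add(Mul(146, Add(-106, -3375, Mul(5, 225), Mul(146, 225), -10950)), 787), Rational(1, 2)) = Pow(Add(Mul(146, Add(-106, -3375, 1125, 32850, -10950)), 787), Rational(1, 2)) = Pow(Add(Mul(146, 19544), 787), Rational(1, 2)) = Pow(Add(2853424, 787), Rational(1, 2)) = Pow(2854211, Rational(1, 2))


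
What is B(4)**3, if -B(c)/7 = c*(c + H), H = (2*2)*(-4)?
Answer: 37933056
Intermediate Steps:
H = -16 (H = 4*(-4) = -16)
B(c) = -7*c*(-16 + c) (B(c) = -7*c*(c - 16) = -7*c*(-16 + c))
B(4)**3 = (7*4*(16 - 1*4))**3 = (7*4*(16 - 4))**3 = (7*4*12)**3 = 336**3 = 37933056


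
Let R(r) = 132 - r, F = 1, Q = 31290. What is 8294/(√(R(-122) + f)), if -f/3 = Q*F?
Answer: -4147*I*√5851/11702 ≈ -27.107*I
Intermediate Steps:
f = -93870 ≈ -93870.
8294/(√(R(-122) + f)) = 8294/(√((132 - 1*(-122)) - 93870)) = 8294/(√((132 + 122) - 93870)) = 8294/(√(254 - 93870)) = 8294/(√(-93616)) = 8294/((4*I*√5851)) = 8294*(-I*√5851/23404) = -4147*I*√5851/11702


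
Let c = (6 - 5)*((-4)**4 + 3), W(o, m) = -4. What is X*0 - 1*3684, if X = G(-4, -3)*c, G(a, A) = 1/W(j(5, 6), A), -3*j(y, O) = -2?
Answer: -3684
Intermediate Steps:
j(y, O) = 2/3 (j(y, O) = -1/3*(-2) = 2/3)
G(a, A) = -1/4 (G(a, A) = 1/(-4) = -1/4)
c = 259 (c = 1*(256 + 3) = 1*259 = 259)
X = -259/4 (X = -1/4*259 = -259/4 ≈ -64.750)
X*0 - 1*3684 = -259/4*0 - 1*3684 = 0 - 3684 = -3684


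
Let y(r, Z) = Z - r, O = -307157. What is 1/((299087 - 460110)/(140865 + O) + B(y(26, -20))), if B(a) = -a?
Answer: 166292/7810455 ≈ 0.021291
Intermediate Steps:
1/((299087 - 460110)/(140865 + O) + B(y(26, -20))) = 1/((299087 - 460110)/(140865 - 307157) - (-20 - 1*26)) = 1/(-161023/(-166292) - (-20 - 26)) = 1/(-161023*(-1/166292) - 1*(-46)) = 1/(161023/166292 + 46) = 1/(7810455/166292) = 166292/7810455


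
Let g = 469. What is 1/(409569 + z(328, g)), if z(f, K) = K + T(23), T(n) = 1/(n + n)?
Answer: 46/18861749 ≈ 2.4388e-6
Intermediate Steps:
T(n) = 1/(2*n)
z(f, K) = 1/46 + K (z(f, K) = K + (1/2)/23 = K + (1/2)*(1/23) = K + 1/46 = 1/46 + K)
1/(409569 + z(328, g)) = 1/(409569 + (1/46 + 469)) = 1/(409569 + 21575/46) = 1/(18861749/46) = 46/18861749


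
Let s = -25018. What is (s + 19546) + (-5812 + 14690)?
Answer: 3406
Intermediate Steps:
(s + 19546) + (-5812 + 14690) = (-25018 + 19546) + (-5812 + 14690) = -5472 + 8878 = 3406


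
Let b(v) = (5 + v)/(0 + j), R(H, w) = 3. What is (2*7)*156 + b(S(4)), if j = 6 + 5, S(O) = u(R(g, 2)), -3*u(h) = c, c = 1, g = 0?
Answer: 72086/33 ≈ 2184.4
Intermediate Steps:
u(h) = -⅓ (u(h) = -⅓*1 = -⅓)
S(O) = -⅓
j = 11
b(v) = 5/11 + v/11 (b(v) = (5 + v)/(0 + 11) = (5 + v)/11 = (5 + v)*(1/11) = 5/11 + v/11)
(2*7)*156 + b(S(4)) = (2*7)*156 + (5/11 + (1/11)*(-⅓)) = 14*156 + (5/11 - 1/33) = 2184 + 14/33 = 72086/33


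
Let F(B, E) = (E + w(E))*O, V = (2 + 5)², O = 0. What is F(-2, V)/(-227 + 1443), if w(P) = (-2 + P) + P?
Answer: 0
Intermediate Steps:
w(P) = -2 + 2*P
V = 49 (V = 7² = 49)
F(B, E) = 0 (F(B, E) = (E + (-2 + 2*E))*0 = (-2 + 3*E)*0 = 0)
F(-2, V)/(-227 + 1443) = 0/(-227 + 1443) = 0/1216 = (1/1216)*0 = 0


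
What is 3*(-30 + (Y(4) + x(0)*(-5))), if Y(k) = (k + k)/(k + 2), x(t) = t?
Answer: -86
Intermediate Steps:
Y(k) = 2*k/(2 + k) (Y(k) = (2*k)/(2 + k) = 2*k/(2 + k))
3*(-30 + (Y(4) + x(0)*(-5))) = 3*(-30 + (2*4/(2 + 4) + 0*(-5))) = 3*(-30 + (2*4/6 + 0)) = 3*(-30 + (2*4*(⅙) + 0)) = 3*(-30 + (4/3 + 0)) = 3*(-30 + 4/3) = 3*(-86/3) = -86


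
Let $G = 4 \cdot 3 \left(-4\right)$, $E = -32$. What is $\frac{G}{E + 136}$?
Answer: $- \frac{6}{13} \approx -0.46154$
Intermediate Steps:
$G = -48$ ($G = 12 \left(-4\right) = -48$)
$\frac{G}{E + 136} = \frac{1}{-32 + 136} \left(-48\right) = \frac{1}{104} \left(-48\right) = - \frac{6}{13}$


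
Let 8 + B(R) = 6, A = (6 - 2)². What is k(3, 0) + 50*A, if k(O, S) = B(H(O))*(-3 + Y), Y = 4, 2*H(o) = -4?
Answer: 798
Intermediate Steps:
H(o) = -2 (H(o) = (½)*(-4) = -2)
A = 16 (A = 4² = 16)
B(R) = -2 (B(R) = -8 + 6 = -2)
k(O, S) = -2 (k(O, S) = -2*(-3 + 4) = -2*1 = -2)
k(3, 0) + 50*A = -2 + 50*16 = -2 + 800 = 798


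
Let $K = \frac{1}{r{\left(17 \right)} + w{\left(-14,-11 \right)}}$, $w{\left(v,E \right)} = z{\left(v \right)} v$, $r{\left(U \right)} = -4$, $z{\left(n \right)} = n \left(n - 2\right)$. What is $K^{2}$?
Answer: $\frac{1}{9859600} \approx 1.0142 \cdot 10^{-7}$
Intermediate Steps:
$z{\left(n \right)} = n \left(-2 + n\right)$
$w{\left(v,E \right)} = v^{2} \left(-2 + v\right)$ ($w{\left(v,E \right)} = v \left(-2 + v\right) v = v^{2} \left(-2 + v\right)$)
$K = - \frac{1}{3140}$ ($K = \frac{1}{-4 + \left(-14\right)^{2} \left(-2 - 14\right)} = \frac{1}{-4 + 196 \left(-16\right)} = \frac{1}{-4 - 3136} = \frac{1}{-3140} = - \frac{1}{3140} \approx -0.00031847$)
$K^{2} = \left(- \frac{1}{3140}\right)^{2} = \frac{1}{9859600}$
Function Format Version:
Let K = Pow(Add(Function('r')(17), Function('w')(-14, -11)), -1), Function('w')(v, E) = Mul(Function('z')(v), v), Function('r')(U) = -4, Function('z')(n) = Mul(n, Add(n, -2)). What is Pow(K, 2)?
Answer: Rational(1, 9859600) ≈ 1.0142e-7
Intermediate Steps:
Function('z')(n) = Mul(n, Add(-2, n))
Function('w')(v, E) = Mul(Pow(v, 2), Add(-2, v)) (Function('w')(v, E) = Mul(Mul(v, Add(-2, v)), v) = Mul(Pow(v, 2), Add(-2, v)))
K = Rational(-1, 3140) (K = Pow(Add(-4, Mul(Pow(-14, 2), Add(-2, -14))), -1) = Pow(Add(-4, Mul(196, -16)), -1) = Pow(Add(-4, -3136), -1) = Pow(-3140, -1) = Rational(-1, 3140) ≈ -0.00031847)
Pow(K, 2) = Pow(Rational(-1, 3140), 2) = Rational(1, 9859600)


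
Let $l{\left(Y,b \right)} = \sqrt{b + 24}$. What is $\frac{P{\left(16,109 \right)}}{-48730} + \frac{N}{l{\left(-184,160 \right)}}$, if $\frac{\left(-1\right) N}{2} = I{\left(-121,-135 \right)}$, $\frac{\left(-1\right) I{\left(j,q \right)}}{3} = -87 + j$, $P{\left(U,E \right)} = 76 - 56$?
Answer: $- \frac{2}{4873} - \frac{312 \sqrt{46}}{23} \approx -92.004$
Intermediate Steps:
$P{\left(U,E \right)} = 20$
$l{\left(Y,b \right)} = \sqrt{24 + b}$
$I{\left(j,q \right)} = 261 - 3 j$ ($I{\left(j,q \right)} = - 3 \left(-87 + j\right) = 261 - 3 j$)
$N = -1248$ ($N = - 2 \left(261 - -363\right) = - 2 \left(261 + 363\right) = \left(-2\right) 624 = -1248$)
$\frac{P{\left(16,109 \right)}}{-48730} + \frac{N}{l{\left(-184,160 \right)}} = \frac{20}{-48730} - \frac{1248}{\sqrt{24 + 160}} = 20 \left(- \frac{1}{48730}\right) - \frac{1248}{\sqrt{184}} = - \frac{2}{4873} - \frac{1248}{2 \sqrt{46}} = - \frac{2}{4873} - 1248 \frac{\sqrt{46}}{92} = - \frac{2}{4873} - \frac{312 \sqrt{46}}{23}$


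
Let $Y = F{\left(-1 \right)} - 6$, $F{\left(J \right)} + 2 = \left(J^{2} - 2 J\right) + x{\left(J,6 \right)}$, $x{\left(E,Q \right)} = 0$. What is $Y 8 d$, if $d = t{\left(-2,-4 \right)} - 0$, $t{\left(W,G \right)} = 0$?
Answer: $0$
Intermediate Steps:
$F{\left(J \right)} = -2 + J^{2} - 2 J$ ($F{\left(J \right)} = -2 + \left(\left(J^{2} - 2 J\right) + 0\right) = -2 + \left(J^{2} - 2 J\right) = -2 + J^{2} - 2 J$)
$d = 0$ ($d = 0 - 0 = 0 + 0 = 0$)
$Y = -5$ ($Y = \left(-2 + \left(-1\right)^{2} - -2\right) - 6 = \left(-2 + 1 + 2\right) - 6 = 1 - 6 = -5$)
$Y 8 d = \left(-5\right) 8 \cdot 0 = \left(-40\right) 0 = 0$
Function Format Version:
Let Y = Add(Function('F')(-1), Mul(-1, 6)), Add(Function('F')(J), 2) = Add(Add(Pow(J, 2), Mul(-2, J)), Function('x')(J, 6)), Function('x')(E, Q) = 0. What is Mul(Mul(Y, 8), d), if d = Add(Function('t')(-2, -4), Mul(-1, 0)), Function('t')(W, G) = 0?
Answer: 0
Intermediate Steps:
Function('F')(J) = Add(-2, Pow(J, 2), Mul(-2, J)) (Function('F')(J) = Add(-2, Add(Add(Pow(J, 2), Mul(-2, J)), 0)) = Add(-2, Add(Pow(J, 2), Mul(-2, J))) = Add(-2, Pow(J, 2), Mul(-2, J)))
d = 0 (d = Add(0, Mul(-1, 0)) = Add(0, 0) = 0)
Y = -5 (Y = Add(Add(-2, Pow(-1, 2), Mul(-2, -1)), Mul(-1, 6)) = Add(Add(-2, 1, 2), -6) = Add(1, -6) = -5)
Mul(Mul(Y, 8), d) = Mul(Mul(-5, 8), 0) = Mul(-40, 0) = 0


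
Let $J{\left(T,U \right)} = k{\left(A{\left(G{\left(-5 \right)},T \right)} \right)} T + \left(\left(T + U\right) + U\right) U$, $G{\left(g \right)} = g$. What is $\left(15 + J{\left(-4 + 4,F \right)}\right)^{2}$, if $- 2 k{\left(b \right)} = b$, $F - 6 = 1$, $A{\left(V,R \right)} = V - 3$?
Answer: $12769$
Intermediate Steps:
$A{\left(V,R \right)} = -3 + V$
$F = 7$ ($F = 6 + 1 = 7$)
$k{\left(b \right)} = - \frac{b}{2}$
$J{\left(T,U \right)} = 4 T + U \left(T + 2 U\right)$ ($J{\left(T,U \right)} = - \frac{-3 - 5}{2} T + \left(\left(T + U\right) + U\right) U = \left(- \frac{1}{2}\right) \left(-8\right) T + \left(T + 2 U\right) U = 4 T + U \left(T + 2 U\right)$)
$\left(15 + J{\left(-4 + 4,F \right)}\right)^{2} = \left(15 + \left(2 \cdot 7^{2} + 4 \left(-4 + 4\right) + \left(-4 + 4\right) 7\right)\right)^{2} = \left(15 + \left(2 \cdot 49 + 4 \cdot 0 + 0 \cdot 7\right)\right)^{2} = \left(15 + \left(98 + 0 + 0\right)\right)^{2} = \left(15 + 98\right)^{2} = 113^{2} = 12769$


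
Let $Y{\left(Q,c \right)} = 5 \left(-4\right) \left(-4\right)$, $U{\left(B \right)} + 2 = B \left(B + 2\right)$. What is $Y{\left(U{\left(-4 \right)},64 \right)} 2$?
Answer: $160$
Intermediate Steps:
$U{\left(B \right)} = -2 + B \left(2 + B\right)$ ($U{\left(B \right)} = -2 + B \left(B + 2\right) = -2 + B \left(2 + B\right)$)
$Y{\left(Q,c \right)} = 80$ ($Y{\left(Q,c \right)} = \left(-20\right) \left(-4\right) = 80$)
$Y{\left(U{\left(-4 \right)},64 \right)} 2 = 80 \cdot 2 = 160$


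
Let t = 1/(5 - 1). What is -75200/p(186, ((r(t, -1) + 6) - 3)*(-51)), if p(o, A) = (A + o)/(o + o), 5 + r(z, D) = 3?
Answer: -1864960/9 ≈ -2.0722e+5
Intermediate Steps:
t = ¼ (t = 1/4 = ¼ ≈ 0.25000)
r(z, D) = -2 (r(z, D) = -5 + 3 = -2)
p(o, A) = (A + o)/(2*o) (p(o, A) = (A + o)/((2*o)) = (A + o)*(1/(2*o)) = (A + o)/(2*o))
-75200/p(186, ((r(t, -1) + 6) - 3)*(-51)) = -75200*372/(((-2 + 6) - 3)*(-51) + 186) = -75200*372/((4 - 3)*(-51) + 186) = -75200*372/(1*(-51) + 186) = -75200*372/(-51 + 186) = -75200/((½)*(1/186)*135) = -75200/45/124 = -75200*124/45 = -1864960/9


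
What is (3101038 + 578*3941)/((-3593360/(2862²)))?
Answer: -2753693840574/224585 ≈ -1.2261e+7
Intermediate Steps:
(3101038 + 578*3941)/((-3593360/(2862²))) = (3101038 + 2277898)/((-3593360/8191044)) = 5378936/((-3593360*1/8191044)) = 5378936/(-898340/2047761) = 5378936*(-2047761/898340) = -2753693840574/224585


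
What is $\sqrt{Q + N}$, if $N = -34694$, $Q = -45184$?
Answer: $i \sqrt{79878} \approx 282.63 i$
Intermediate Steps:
$\sqrt{Q + N} = \sqrt{-45184 - 34694} = \sqrt{-79878} = i \sqrt{79878}$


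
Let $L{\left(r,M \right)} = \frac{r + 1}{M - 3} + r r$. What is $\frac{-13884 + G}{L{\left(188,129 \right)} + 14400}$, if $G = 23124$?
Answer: $\frac{2640}{14213} \approx 0.18575$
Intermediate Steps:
$L{\left(r,M \right)} = r^{2} + \frac{1 + r}{-3 + M}$ ($L{\left(r,M \right)} = \frac{1 + r}{-3 + M} + r^{2} = r^{2} + \frac{1 + r}{-3 + M}$)
$\frac{-13884 + G}{L{\left(188,129 \right)} + 14400} = \frac{-13884 + 23124}{\frac{1 + 188 - 3 \cdot 188^{2} + 129 \cdot 188^{2}}{-3 + 129} + 14400} = \frac{9240}{\frac{1 + 188 - 106032 + 129 \cdot 35344}{126} + 14400} = \frac{9240}{\frac{1 + 188 - 106032 + 4559376}{126} + 14400} = \frac{9240}{\frac{1}{126} \cdot 4453533 + 14400} = \frac{9240}{\frac{70691}{2} + 14400} = \frac{9240}{\frac{99491}{2}} = 9240 \cdot \frac{2}{99491} = \frac{2640}{14213}$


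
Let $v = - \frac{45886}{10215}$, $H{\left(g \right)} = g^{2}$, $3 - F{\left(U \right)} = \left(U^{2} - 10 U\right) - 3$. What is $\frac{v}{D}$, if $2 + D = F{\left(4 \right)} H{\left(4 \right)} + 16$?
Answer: $- \frac{22943}{2523105} \approx -0.0090932$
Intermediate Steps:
$F{\left(U \right)} = 6 - U^{2} + 10 U$ ($F{\left(U \right)} = 3 - \left(\left(U^{2} - 10 U\right) - 3\right) = 3 - \left(-3 + U^{2} - 10 U\right) = 3 + \left(3 - U^{2} + 10 U\right) = 6 - U^{2} + 10 U$)
$D = 494$ ($D = -2 + \left(\left(6 - 4^{2} + 10 \cdot 4\right) 4^{2} + 16\right) = -2 + \left(\left(6 - 16 + 40\right) 16 + 16\right) = -2 + \left(30 \cdot 16 + 16\right) = -2 + \left(480 + 16\right) = -2 + 496 = 494$)
$v = - \frac{45886}{10215}$ ($v = \left(-45886\right) \frac{1}{10215} = - \frac{45886}{10215} \approx -4.492$)
$\frac{v}{D} = - \frac{45886}{10215 \cdot 494} = \left(- \frac{45886}{10215}\right) \frac{1}{494} = - \frac{22943}{2523105}$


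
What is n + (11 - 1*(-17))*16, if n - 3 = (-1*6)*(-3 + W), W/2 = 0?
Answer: 469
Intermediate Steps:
W = 0 (W = 2*0 = 0)
n = 21 (n = 3 + (-1*6)*(-3 + 0) = 3 - 6*(-3) = 3 + 18 = 21)
n + (11 - 1*(-17))*16 = 21 + (11 - 1*(-17))*16 = 21 + (11 + 17)*16 = 21 + 28*16 = 21 + 448 = 469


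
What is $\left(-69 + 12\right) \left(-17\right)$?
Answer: $969$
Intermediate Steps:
$\left(-69 + 12\right) \left(-17\right) = \left(-57\right) \left(-17\right) = 969$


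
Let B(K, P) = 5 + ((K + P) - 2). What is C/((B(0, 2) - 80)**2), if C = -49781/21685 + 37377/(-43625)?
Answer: -596443274/1064259140625 ≈ -0.00056043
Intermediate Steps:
B(K, P) = 3 + K + P (B(K, P) = 5 + (-2 + K + P) = 3 + K + P)
C = -596443274/189201625 (C = -49781*1/21685 + 37377*(-1/43625) = -49781/21685 - 37377/43625 = -596443274/189201625 ≈ -3.1524)
C/((B(0, 2) - 80)**2) = -596443274/(189201625*((3 + 0 + 2) - 80)**2) = -596443274/(189201625*(5 - 80)**2) = -596443274/(189201625*((-75)**2)) = -596443274/189201625/5625 = -596443274/189201625*1/5625 = -596443274/1064259140625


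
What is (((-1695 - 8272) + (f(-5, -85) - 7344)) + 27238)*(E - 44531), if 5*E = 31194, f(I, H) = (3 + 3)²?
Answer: -1907525943/5 ≈ -3.8151e+8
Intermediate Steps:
f(I, H) = 36 (f(I, H) = 6² = 36)
E = 31194/5 (E = (⅕)*31194 = 31194/5 ≈ 6238.8)
(((-1695 - 8272) + (f(-5, -85) - 7344)) + 27238)*(E - 44531) = (((-1695 - 8272) + (36 - 7344)) + 27238)*(31194/5 - 44531) = ((-9967 - 7308) + 27238)*(-191461/5) = (-17275 + 27238)*(-191461/5) = 9963*(-191461/5) = -1907525943/5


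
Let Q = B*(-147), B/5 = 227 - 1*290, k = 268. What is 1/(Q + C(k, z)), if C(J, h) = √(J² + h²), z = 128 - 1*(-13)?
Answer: 9261/428812264 - √91705/2144061320 ≈ 2.1456e-5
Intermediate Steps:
B = -315 (B = 5*(227 - 1*290) = 5*(227 - 290) = 5*(-63) = -315)
z = 141 (z = 128 + 13 = 141)
Q = 46305 (Q = -315*(-147) = 46305)
1/(Q + C(k, z)) = 1/(46305 + √(268² + 141²)) = 1/(46305 + √(71824 + 19881)) = 1/(46305 + √91705)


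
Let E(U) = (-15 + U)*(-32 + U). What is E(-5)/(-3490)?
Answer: -74/349 ≈ -0.21203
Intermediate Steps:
E(U) = (-32 + U)*(-15 + U)
E(-5)/(-3490) = (480 + (-5)² - 47*(-5))/(-3490) = (480 + 25 + 235)*(-1/3490) = 740*(-1/3490) = -74/349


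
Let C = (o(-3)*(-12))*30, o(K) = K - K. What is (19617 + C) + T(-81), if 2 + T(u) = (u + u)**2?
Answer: 45859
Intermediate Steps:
o(K) = 0
T(u) = -2 + 4*u**2 (T(u) = -2 + (u + u)**2 = -2 + (2*u)**2 = -2 + 4*u**2)
C = 0 (C = (0*(-12))*30 = 0*30 = 0)
(19617 + C) + T(-81) = (19617 + 0) + (-2 + 4*(-81)**2) = 19617 + (-2 + 4*6561) = 19617 + (-2 + 26244) = 19617 + 26242 = 45859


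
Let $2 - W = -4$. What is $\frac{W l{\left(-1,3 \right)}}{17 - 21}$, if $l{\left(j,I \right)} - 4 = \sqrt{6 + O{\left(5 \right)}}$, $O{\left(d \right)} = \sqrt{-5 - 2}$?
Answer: $-6 - \frac{3 \sqrt{6 + i \sqrt{7}}}{2} \approx -9.7586 - 0.79191 i$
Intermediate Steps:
$O{\left(d \right)} = i \sqrt{7}$ ($O{\left(d \right)} = \sqrt{-7} = i \sqrt{7}$)
$W = 6$ ($W = 2 - -4 = 2 + 4 = 6$)
$l{\left(j,I \right)} = 4 + \sqrt{6 + i \sqrt{7}}$
$\frac{W l{\left(-1,3 \right)}}{17 - 21} = \frac{6 \left(4 + \sqrt{6 + i \sqrt{7}}\right)}{17 - 21} = \frac{24 + 6 \sqrt{6 + i \sqrt{7}}}{-4} = \left(24 + 6 \sqrt{6 + i \sqrt{7}}\right) \left(- \frac{1}{4}\right) = -6 - \frac{3 \sqrt{6 + i \sqrt{7}}}{2}$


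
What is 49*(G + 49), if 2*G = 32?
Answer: 3185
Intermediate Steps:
G = 16 (G = (½)*32 = 16)
49*(G + 49) = 49*(16 + 49) = 49*65 = 3185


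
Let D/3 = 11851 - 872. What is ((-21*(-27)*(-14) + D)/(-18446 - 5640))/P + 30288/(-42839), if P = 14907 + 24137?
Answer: -28484323621953/40286386092776 ≈ -0.70705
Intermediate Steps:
D = 32937 (D = 3*(11851 - 872) = 3*10979 = 32937)
P = 39044
((-21*(-27)*(-14) + D)/(-18446 - 5640))/P + 30288/(-42839) = ((-21*(-27)*(-14) + 32937)/(-18446 - 5640))/39044 + 30288/(-42839) = ((567*(-14) + 32937)/(-24086))*(1/39044) + 30288*(-1/42839) = ((-7938 + 32937)*(-1/24086))*(1/39044) - 30288/42839 = (24999*(-1/24086))*(1/39044) - 30288/42839 = -24999/24086*1/39044 - 30288/42839 = -24999/940413784 - 30288/42839 = -28484323621953/40286386092776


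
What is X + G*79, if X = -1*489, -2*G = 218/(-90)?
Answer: -35399/90 ≈ -393.32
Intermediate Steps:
G = 109/90 (G = -109/(-90) = -109*(-1)/90 = -1/2*(-109/45) = 109/90 ≈ 1.2111)
X = -489
X + G*79 = -489 + (109/90)*79 = -489 + 8611/90 = -35399/90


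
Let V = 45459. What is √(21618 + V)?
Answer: 3*√7453 ≈ 258.99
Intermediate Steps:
√(21618 + V) = √(21618 + 45459) = √67077 = 3*√7453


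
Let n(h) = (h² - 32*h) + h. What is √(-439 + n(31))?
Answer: I*√439 ≈ 20.952*I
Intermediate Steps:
n(h) = h² - 31*h
√(-439 + n(31)) = √(-439 + 31*(-31 + 31)) = √(-439 + 31*0) = √(-439 + 0) = √(-439) = I*√439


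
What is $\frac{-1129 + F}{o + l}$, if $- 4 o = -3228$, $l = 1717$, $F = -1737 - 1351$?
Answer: $- \frac{4217}{2524} \approx -1.6708$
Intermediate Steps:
$F = -3088$
$o = 807$ ($o = \left(- \frac{1}{4}\right) \left(-3228\right) = 807$)
$\frac{-1129 + F}{o + l} = \frac{-1129 - 3088}{807 + 1717} = - \frac{4217}{2524}$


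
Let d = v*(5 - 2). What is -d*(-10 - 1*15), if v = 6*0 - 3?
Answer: -225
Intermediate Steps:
v = -3 (v = 0 - 3 = -3)
d = -9 (d = -3*(5 - 2) = -3*3 = -9)
-d*(-10 - 1*15) = -(-9)*(-10 - 1*15) = -(-9)*(-10 - 15) = -(-9)*(-25) = -1*225 = -225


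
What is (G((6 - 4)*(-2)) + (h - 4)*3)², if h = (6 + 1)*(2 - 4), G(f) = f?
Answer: 3364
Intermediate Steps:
h = -14 (h = 7*(-2) = -14)
(G((6 - 4)*(-2)) + (h - 4)*3)² = ((6 - 4)*(-2) + (-14 - 4)*3)² = (2*(-2) - 18*3)² = (-4 - 54)² = (-58)² = 3364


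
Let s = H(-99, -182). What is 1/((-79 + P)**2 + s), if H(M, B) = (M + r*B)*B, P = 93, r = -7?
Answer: -1/213654 ≈ -4.6805e-6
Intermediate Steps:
H(M, B) = B*(M - 7*B) (H(M, B) = (M - 7*B)*B = B*(M - 7*B))
s = -213850 (s = -182*(-99 - 7*(-182)) = -182*(-99 + 1274) = -182*1175 = -213850)
1/((-79 + P)**2 + s) = 1/((-79 + 93)**2 - 213850) = 1/(14**2 - 213850) = 1/(196 - 213850) = 1/(-213654) = -1/213654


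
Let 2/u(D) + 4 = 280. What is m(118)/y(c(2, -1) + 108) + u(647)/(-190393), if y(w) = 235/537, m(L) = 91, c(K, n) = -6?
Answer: 1283942992643/6174444990 ≈ 207.94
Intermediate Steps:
u(D) = 1/138 (u(D) = 2/(-4 + 280) = 2/276 = 2*(1/276) = 1/138)
y(w) = 235/537 (y(w) = 235*(1/537) = 235/537)
m(118)/y(c(2, -1) + 108) + u(647)/(-190393) = 91/(235/537) + (1/138)/(-190393) = 91*(537/235) + (1/138)*(-1/190393) = 48867/235 - 1/26274234 = 1283942992643/6174444990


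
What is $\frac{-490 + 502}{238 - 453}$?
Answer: $- \frac{12}{215} \approx -0.055814$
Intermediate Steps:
$\frac{-490 + 502}{238 - 453} = \frac{12}{-215} = 12 \left(- \frac{1}{215}\right) = - \frac{12}{215}$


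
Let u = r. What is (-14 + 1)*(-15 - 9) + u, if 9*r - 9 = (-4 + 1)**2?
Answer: 314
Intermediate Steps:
r = 2 (r = 1 + (-4 + 1)**2/9 = 1 + (1/9)*(-3)**2 = 1 + (1/9)*9 = 1 + 1 = 2)
u = 2
(-14 + 1)*(-15 - 9) + u = (-14 + 1)*(-15 - 9) + 2 = -13*(-24) + 2 = 312 + 2 = 314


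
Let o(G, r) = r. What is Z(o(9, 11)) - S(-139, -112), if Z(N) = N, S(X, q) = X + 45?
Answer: 105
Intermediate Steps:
S(X, q) = 45 + X
Z(o(9, 11)) - S(-139, -112) = 11 - (45 - 139) = 11 - 1*(-94) = 11 + 94 = 105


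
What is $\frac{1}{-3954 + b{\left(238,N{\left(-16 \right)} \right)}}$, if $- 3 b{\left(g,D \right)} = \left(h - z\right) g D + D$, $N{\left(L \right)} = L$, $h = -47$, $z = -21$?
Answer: $- \frac{3}{110854} \approx -2.7063 \cdot 10^{-5}$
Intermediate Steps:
$b{\left(g,D \right)} = - \frac{D}{3} + \frac{26 D g}{3}$ ($b{\left(g,D \right)} = - \frac{\left(-47 - -21\right) g D + D}{3} = - \frac{\left(-47 + 21\right) g D + D}{3} = - \frac{- 26 g D + D}{3} = - \frac{- 26 D g + D}{3} = - \frac{D - 26 D g}{3} = - \frac{D}{3} + \frac{26 D g}{3}$)
$\frac{1}{-3954 + b{\left(238,N{\left(-16 \right)} \right)}} = \frac{1}{-3954 + \frac{1}{3} \left(-16\right) \left(-1 + 26 \cdot 238\right)} = \frac{1}{-3954 + \frac{1}{3} \left(-16\right) \left(-1 + 6188\right)} = \frac{1}{-3954 + \frac{1}{3} \left(-16\right) 6187} = \frac{1}{-3954 - \frac{98992}{3}} = \frac{1}{- \frac{110854}{3}} = - \frac{3}{110854}$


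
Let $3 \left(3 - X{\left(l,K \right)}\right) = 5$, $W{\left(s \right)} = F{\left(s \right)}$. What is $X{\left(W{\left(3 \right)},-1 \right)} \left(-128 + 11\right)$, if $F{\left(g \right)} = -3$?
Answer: $-156$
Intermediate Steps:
$W{\left(s \right)} = -3$
$X{\left(l,K \right)} = \frac{4}{3}$ ($X{\left(l,K \right)} = 3 - \frac{5}{3} = \frac{4}{3}$)
$X{\left(W{\left(3 \right)},-1 \right)} \left(-128 + 11\right) = \frac{4 \left(-128 + 11\right)}{3} = \frac{4}{3} \left(-117\right) = -156$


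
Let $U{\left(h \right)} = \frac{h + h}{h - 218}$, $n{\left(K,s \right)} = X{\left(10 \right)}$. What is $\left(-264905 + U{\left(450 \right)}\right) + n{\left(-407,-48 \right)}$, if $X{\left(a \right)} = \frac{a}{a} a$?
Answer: $- \frac{15363685}{58} \approx -2.6489 \cdot 10^{5}$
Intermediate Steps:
$X{\left(a \right)} = a$ ($X{\left(a \right)} = 1 a = a$)
$n{\left(K,s \right)} = 10$
$U{\left(h \right)} = \frac{2 h}{-218 + h}$
$\left(-264905 + U{\left(450 \right)}\right) + n{\left(-407,-48 \right)} = \left(-264905 + 2 \cdot 450 \frac{1}{-218 + 450}\right) + 10 = \left(-264905 + 2 \cdot 450 \cdot \frac{1}{232}\right) + 10 = \left(-264905 + \frac{225}{58}\right) + 10 = - \frac{15364265}{58} + 10 = - \frac{15363685}{58}$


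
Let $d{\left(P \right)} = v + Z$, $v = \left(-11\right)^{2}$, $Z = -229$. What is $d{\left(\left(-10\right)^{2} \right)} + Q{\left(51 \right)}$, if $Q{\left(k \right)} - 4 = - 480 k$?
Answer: $-24584$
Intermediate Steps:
$Q{\left(k \right)} = 4 - 480 k$
$v = 121$
$d{\left(P \right)} = -108$ ($d{\left(P \right)} = 121 - 229 = -108$)
$d{\left(\left(-10\right)^{2} \right)} + Q{\left(51 \right)} = -108 + \left(4 - 24480\right) = -108 - 24476 = -24584$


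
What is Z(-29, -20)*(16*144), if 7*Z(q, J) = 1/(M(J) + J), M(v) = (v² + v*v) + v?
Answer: 288/665 ≈ 0.43308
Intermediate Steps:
M(v) = v + 2*v² (M(v) = (v² + v²) + v = 2*v² + v = v + 2*v²)
Z(q, J) = 1/(7*(J + J*(1 + 2*J))) (Z(q, J) = 1/(7*(J*(1 + 2*J) + J)) = 1/(7*(J + J*(1 + 2*J))))
Z(-29, -20)*(16*144) = ((1/14)/(-20*(1 - 20)))*(16*144) = ((1/14)*(-1/20)/(-19))*2304 = ((1/14)*(-1/20)*(-1/19))*2304 = (1/5320)*2304 = 288/665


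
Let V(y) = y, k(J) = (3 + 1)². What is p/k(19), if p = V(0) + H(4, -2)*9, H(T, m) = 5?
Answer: 45/16 ≈ 2.8125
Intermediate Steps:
k(J) = 16 (k(J) = 4² = 16)
p = 45 (p = 0 + 5*9 = 0 + 45 = 45)
p/k(19) = 45/16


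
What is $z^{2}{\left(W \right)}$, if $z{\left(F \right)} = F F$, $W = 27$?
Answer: $531441$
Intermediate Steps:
$z{\left(F \right)} = F^{2}$
$z^{2}{\left(W \right)} = \left(27^{2}\right)^{2} = 729^{2} = 531441$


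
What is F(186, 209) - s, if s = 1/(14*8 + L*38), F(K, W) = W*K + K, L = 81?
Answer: 124601399/3190 ≈ 39060.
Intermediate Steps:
F(K, W) = K + K*W (F(K, W) = K*W + K = K + K*W)
s = 1/3190 (s = 1/(14*8 + 81*38) = 1/(112 + 3078) = 1/3190 ≈ 0.00031348)
F(186, 209) - s = 186*(1 + 209) - 1*1/3190 = 186*210 - 1/3190 = 39060 - 1/3190 = 124601399/3190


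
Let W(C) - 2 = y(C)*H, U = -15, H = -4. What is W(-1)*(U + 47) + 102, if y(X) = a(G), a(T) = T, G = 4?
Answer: -346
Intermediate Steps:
y(X) = 4
W(C) = -14 (W(C) = 2 + 4*(-4) = 2 - 16 = -14)
W(-1)*(U + 47) + 102 = -14*(-15 + 47) + 102 = -14*32 + 102 = -448 + 102 = -346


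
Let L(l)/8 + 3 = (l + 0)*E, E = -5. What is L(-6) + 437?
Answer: 653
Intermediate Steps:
L(l) = -24 - 40*l (L(l) = -24 + 8*((l + 0)*(-5)) = -24 + 8*(l*(-5)) = -24 + 8*(-5*l) = -24 - 40*l)
L(-6) + 437 = (-24 - 40*(-6)) + 437 = (-24 + 240) + 437 = 216 + 437 = 653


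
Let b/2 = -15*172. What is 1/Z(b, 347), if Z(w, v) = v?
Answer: 1/347 ≈ 0.0028818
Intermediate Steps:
b = -5160 (b = 2*(-15*172) = 2*(-2580) = -5160)
1/Z(b, 347) = 1/347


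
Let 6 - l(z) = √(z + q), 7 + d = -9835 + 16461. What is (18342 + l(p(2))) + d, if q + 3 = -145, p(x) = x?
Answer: 24967 - I*√146 ≈ 24967.0 - 12.083*I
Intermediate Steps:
q = -148 (q = -3 - 145 = -148)
d = 6619 (d = -7 + (-9835 + 16461) = -7 + 6626 = 6619)
l(z) = 6 - √(-148 + z) (l(z) = 6 - √(z - 148) = 6 - √(-148 + z))
(18342 + l(p(2))) + d = (18342 + (6 - √(-148 + 2))) + 6619 = (18342 + (6 - √(-146))) + 6619 = (18342 + (6 - I*√146)) + 6619 = (18348 - I*√146) + 6619 = 24967 - I*√146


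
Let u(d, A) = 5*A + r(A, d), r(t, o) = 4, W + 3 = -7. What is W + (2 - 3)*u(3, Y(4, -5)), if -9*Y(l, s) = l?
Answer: -106/9 ≈ -11.778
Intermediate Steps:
W = -10 (W = -3 - 7 = -10)
Y(l, s) = -l/9
u(d, A) = 4 + 5*A (u(d, A) = 5*A + 4 = 4 + 5*A)
W + (2 - 3)*u(3, Y(4, -5)) = -10 + (2 - 3)*(4 + 5*(-⅑*4)) = -10 - (4 + 5*(-4/9)) = -10 - (4 - 20/9) = -10 - 1*16/9 = -10 - 16/9 = -106/9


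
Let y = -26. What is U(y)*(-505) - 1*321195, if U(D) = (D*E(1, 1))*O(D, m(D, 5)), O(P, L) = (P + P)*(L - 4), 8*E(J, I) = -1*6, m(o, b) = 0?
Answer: -2369475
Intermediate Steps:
E(J, I) = -¾ (E(J, I) = (-1*6)/8 = (⅛)*(-6) = -¾)
O(P, L) = 2*P*(-4 + L) (O(P, L) = (2*P)*(-4 + L) = 2*P*(-4 + L))
U(D) = 6*D² (U(D) = (D*(-¾))*(2*D*(-4 + 0)) = (-3*D/4)*(2*D*(-4)) = (-3*D/4)*(-8*D) = 6*D²)
U(y)*(-505) - 1*321195 = (6*(-26)²)*(-505) - 1*321195 = (6*676)*(-505) - 321195 = 4056*(-505) - 321195 = -2048280 - 321195 = -2369475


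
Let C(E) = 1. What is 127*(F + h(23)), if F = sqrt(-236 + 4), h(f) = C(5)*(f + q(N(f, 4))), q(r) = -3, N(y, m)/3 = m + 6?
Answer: 2540 + 254*I*sqrt(58) ≈ 2540.0 + 1934.4*I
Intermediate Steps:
N(y, m) = 18 + 3*m (N(y, m) = 3*(m + 6) = 3*(6 + m) = 18 + 3*m)
h(f) = -3 + f (h(f) = 1*(f - 3) = 1*(-3 + f) = -3 + f)
F = 2*I*sqrt(58) (F = sqrt(-232) = 2*I*sqrt(58) ≈ 15.232*I)
127*(F + h(23)) = 127*(2*I*sqrt(58) + (-3 + 23)) = 127*(2*I*sqrt(58) + 20) = 127*(20 + 2*I*sqrt(58)) = 2540 + 254*I*sqrt(58)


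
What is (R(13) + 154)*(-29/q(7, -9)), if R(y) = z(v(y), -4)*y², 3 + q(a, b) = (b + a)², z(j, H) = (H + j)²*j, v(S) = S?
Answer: -5165219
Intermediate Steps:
z(j, H) = j*(H + j)²
q(a, b) = -3 + (a + b)² (q(a, b) = -3 + (b + a)² = -3 + (a + b)²)
R(y) = y³*(-4 + y)² (R(y) = (y*(-4 + y)²)*y² = y³*(-4 + y)²)
(R(13) + 154)*(-29/q(7, -9)) = (13³*(-4 + 13)² + 154)*(-29/(-3 + (7 - 9)²)) = (2197*9² + 154)*(-29/(-3 + (-2)²)) = (2197*81 + 154)*(-29/(-3 + 4)) = (177957 + 154)*(-29/1) = 178111*(-29*1) = 178111*(-29) = -5165219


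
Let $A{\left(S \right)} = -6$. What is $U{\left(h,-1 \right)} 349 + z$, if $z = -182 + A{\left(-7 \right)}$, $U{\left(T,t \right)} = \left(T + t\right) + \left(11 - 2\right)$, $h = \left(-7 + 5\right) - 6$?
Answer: $-188$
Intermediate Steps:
$h = -8$ ($h = -2 - 6 = -8$)
$U{\left(T,t \right)} = 9 + T + t$ ($U{\left(T,t \right)} = \left(T + t\right) + \left(11 - 2\right) = \left(T + t\right) + 9 = 9 + T + t$)
$z = -188$ ($z = -182 - 6 = -188$)
$U{\left(h,-1 \right)} 349 + z = \left(9 - 8 - 1\right) 349 - 188 = 0 \cdot 349 - 188 = 0 - 188 = -188$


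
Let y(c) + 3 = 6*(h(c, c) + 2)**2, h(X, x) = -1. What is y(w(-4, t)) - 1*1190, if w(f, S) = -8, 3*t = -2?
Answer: -1187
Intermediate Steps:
t = -2/3 (t = (1/3)*(-2) = -2/3 ≈ -0.66667)
y(c) = 3 (y(c) = -3 + 6*(-1 + 2)**2 = -3 + 6*1**2 = -3 + 6*1 = -3 + 6 = 3)
y(w(-4, t)) - 1*1190 = 3 - 1*1190 = 3 - 1190 = -1187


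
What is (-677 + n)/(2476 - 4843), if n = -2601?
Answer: 3278/2367 ≈ 1.3849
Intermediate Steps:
(-677 + n)/(2476 - 4843) = (-677 - 2601)/(2476 - 4843) = -3278/(-2367) = -3278*(-1/2367) = 3278/2367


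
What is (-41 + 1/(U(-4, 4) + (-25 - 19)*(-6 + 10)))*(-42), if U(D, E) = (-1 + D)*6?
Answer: 177387/103 ≈ 1722.2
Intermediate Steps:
U(D, E) = -6 + 6*D
(-41 + 1/(U(-4, 4) + (-25 - 19)*(-6 + 10)))*(-42) = (-41 + 1/((-6 + 6*(-4)) + (-25 - 19)*(-6 + 10)))*(-42) = (-41 + 1/((-6 - 24) - 44*4))*(-42) = (-41 + 1/(-30 - 176))*(-42) = (-41 + 1/(-206))*(-42) = (-41 - 1/206)*(-42) = -8447/206*(-42) = 177387/103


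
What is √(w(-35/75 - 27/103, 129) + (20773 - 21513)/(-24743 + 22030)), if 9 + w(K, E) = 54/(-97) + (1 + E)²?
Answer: √1169744784141369/263161 ≈ 129.96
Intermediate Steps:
w(K, E) = -927/97 + (1 + E)² (w(K, E) = -9 + (54/(-97) + (1 + E)²) = -9 + (54*(-1/97) + (1 + E)²) = -9 + (-54/97 + (1 + E)²) = -927/97 + (1 + E)²)
√(w(-35/75 - 27/103, 129) + (20773 - 21513)/(-24743 + 22030)) = √((-927/97 + (1 + 129)²) + (20773 - 21513)/(-24743 + 22030)) = √((-927/97 + 130²) - 740/(-2713)) = √((-927/97 + 16900) - 740*(-1/2713)) = √(1638373/97 + 740/2713) = √(4444977729/263161) = √1169744784141369/263161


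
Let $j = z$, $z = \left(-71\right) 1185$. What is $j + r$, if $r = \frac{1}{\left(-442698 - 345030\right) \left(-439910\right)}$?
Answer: $- \frac{29155253128624799}{346529424480} \approx -84135.0$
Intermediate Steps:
$z = -84135$
$j = -84135$
$r = \frac{1}{346529424480}$ ($r = \frac{1}{-787728} \left(- \frac{1}{439910}\right) = \left(- \frac{1}{787728}\right) \left(- \frac{1}{439910}\right) = \frac{1}{346529424480} \approx 2.8858 \cdot 10^{-12}$)
$j + r = -84135 + \frac{1}{346529424480} = - \frac{29155253128624799}{346529424480}$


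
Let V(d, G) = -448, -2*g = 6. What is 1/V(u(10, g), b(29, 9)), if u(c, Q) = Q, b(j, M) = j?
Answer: -1/448 ≈ -0.0022321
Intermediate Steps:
g = -3 (g = -1/2*6 = -3)
1/V(u(10, g), b(29, 9)) = 1/(-448) = -1/448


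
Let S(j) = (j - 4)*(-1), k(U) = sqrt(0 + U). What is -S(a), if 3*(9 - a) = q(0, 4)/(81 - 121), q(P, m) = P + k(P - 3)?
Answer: 5 + I*sqrt(3)/120 ≈ 5.0 + 0.014434*I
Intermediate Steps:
k(U) = sqrt(U)
q(P, m) = P + sqrt(-3 + P) (q(P, m) = P + sqrt(P - 3) = P + sqrt(-3 + P))
a = 9 + I*sqrt(3)/120 (a = 9 - (0 + sqrt(-3 + 0))/(3*(81 - 121)) = 9 - (0 + sqrt(-3))/(3*(-40)) = 9 - (0 + I*sqrt(3))*(-1)/(3*40) = 9 - I*sqrt(3)*(-1)/(3*40) = 9 - (-1)*I*sqrt(3)/120 = 9 + I*sqrt(3)/120 ≈ 9.0 + 0.014434*I)
S(j) = 4 - j (S(j) = (-4 + j)*(-1) = 4 - j)
-S(a) = -(4 - (9 + I*sqrt(3)/120)) = -(4 + (-9 - I*sqrt(3)/120)) = -(-5 - I*sqrt(3)/120) = 5 + I*sqrt(3)/120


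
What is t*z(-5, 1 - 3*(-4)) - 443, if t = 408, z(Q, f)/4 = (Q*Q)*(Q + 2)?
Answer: -122843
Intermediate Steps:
z(Q, f) = 4*Q²*(2 + Q) (z(Q, f) = 4*((Q*Q)*(Q + 2)) = 4*(Q²*(2 + Q)) = 4*Q²*(2 + Q))
t*z(-5, 1 - 3*(-4)) - 443 = 408*(4*(-5)²*(2 - 5)) - 443 = 408*(4*25*(-3)) - 443 = 408*(-300) - 443 = -122400 - 443 = -122843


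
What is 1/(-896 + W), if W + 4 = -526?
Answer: -1/1426 ≈ -0.00070126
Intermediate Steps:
W = -530 (W = -4 - 526 = -530)
1/(-896 + W) = 1/(-896 - 530) = 1/(-1426) = -1/1426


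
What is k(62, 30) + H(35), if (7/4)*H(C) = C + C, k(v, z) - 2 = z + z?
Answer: 102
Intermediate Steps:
k(v, z) = 2 + 2*z (k(v, z) = 2 + (z + z) = 2 + 2*z)
H(C) = 8*C/7 (H(C) = 4*(C + C)/7 = 4*(2*C)/7 = 8*C/7)
k(62, 30) + H(35) = (2 + 2*30) + (8/7)*35 = (2 + 60) + 40 = 62 + 40 = 102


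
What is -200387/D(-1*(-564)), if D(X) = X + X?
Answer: -200387/1128 ≈ -177.65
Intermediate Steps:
D(X) = 2*X
-200387/D(-1*(-564)) = -200387/(2*(-1*(-564))) = -200387/(2*564) = -200387/1128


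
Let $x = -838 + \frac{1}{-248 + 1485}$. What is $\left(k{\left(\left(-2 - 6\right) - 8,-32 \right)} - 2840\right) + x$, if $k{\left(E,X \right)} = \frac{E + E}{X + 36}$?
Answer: $- \frac{4559581}{1237} \approx -3686.0$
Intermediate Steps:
$x = - \frac{1036605}{1237}$ ($x = -838 + \frac{1}{1237} = - \frac{1036605}{1237} \approx -838.0$)
$k{\left(E,X \right)} = \frac{2 E}{36 + X}$
$\left(k{\left(\left(-2 - 6\right) - 8,-32 \right)} - 2840\right) + x = \left(\frac{2 \left(\left(-2 - 6\right) - 8\right)}{36 - 32} - 2840\right) - \frac{1036605}{1237} = \left(\frac{2 \left(-8 - 8\right)}{4} - 2840\right) - \frac{1036605}{1237} = \left(2 \left(-16\right) \frac{1}{4} - 2840\right) - \frac{1036605}{1237} = \left(-8 - 2840\right) - \frac{1036605}{1237} = -2848 - \frac{1036605}{1237} = - \frac{4559581}{1237}$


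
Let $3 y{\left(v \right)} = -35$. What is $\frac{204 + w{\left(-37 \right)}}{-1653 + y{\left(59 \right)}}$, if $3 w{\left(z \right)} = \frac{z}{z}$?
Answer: $- \frac{613}{4994} \approx -0.12275$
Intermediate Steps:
$w{\left(z \right)} = \frac{1}{3}$ ($w{\left(z \right)} = \frac{z \frac{1}{z}}{3} = \frac{1}{3} \cdot 1 = \frac{1}{3}$)
$y{\left(v \right)} = - \frac{35}{3}$ ($y{\left(v \right)} = \frac{1}{3} \left(-35\right) = - \frac{35}{3}$)
$\frac{204 + w{\left(-37 \right)}}{-1653 + y{\left(59 \right)}} = \frac{204 + \frac{1}{3}}{-1653 - \frac{35}{3}} = \frac{613}{3 \left(- \frac{4994}{3}\right)} = \frac{613}{3} \left(- \frac{3}{4994}\right) = - \frac{613}{4994}$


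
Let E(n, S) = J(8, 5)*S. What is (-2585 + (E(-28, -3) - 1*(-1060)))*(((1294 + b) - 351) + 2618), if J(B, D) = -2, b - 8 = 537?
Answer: -6237014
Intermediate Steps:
b = 545 (b = 8 + 537 = 545)
E(n, S) = -2*S
(-2585 + (E(-28, -3) - 1*(-1060)))*(((1294 + b) - 351) + 2618) = (-2585 + (-2*(-3) - 1*(-1060)))*(((1294 + 545) - 351) + 2618) = (-2585 + (6 + 1060))*((1839 - 351) + 2618) = (-2585 + 1066)*(1488 + 2618) = -1519*4106 = -6237014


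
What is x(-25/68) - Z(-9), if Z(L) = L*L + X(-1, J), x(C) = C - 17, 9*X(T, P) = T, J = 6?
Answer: -60133/612 ≈ -98.257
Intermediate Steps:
X(T, P) = T/9
x(C) = -17 + C
Z(L) = -⅑ + L² (Z(L) = L*L + (⅑)*(-1) = L² - ⅑ = -⅑ + L²)
x(-25/68) - Z(-9) = (-17 - 25/68) - (-⅑ + (-9)²) = (-17 - 25*1/68) - (-⅑ + 81) = (-17 - 25/68) - 1*728/9 = -1181/68 - 728/9 = -60133/612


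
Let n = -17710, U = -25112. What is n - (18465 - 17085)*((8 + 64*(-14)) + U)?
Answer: 35862290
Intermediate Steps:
n - (18465 - 17085)*((8 + 64*(-14)) + U) = -17710 - (18465 - 17085)*((8 + 64*(-14)) - 25112) = -17710 - 1380*((8 - 896) - 25112) = -17710 - 1380*(-888 - 25112) = -17710 - 1380*(-26000) = -17710 - 1*(-35880000) = -17710 + 35880000 = 35862290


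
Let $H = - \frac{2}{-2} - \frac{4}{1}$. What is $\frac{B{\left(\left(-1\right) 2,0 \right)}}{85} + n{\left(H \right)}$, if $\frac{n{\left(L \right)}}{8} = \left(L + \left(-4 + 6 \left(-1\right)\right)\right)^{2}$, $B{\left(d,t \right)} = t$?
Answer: $1352$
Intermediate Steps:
$H = -3$ ($H = \left(-2\right) \left(- \frac{1}{2}\right) - 4 = 1 - 4 = -3$)
$n{\left(L \right)} = 8 \left(-10 + L\right)^{2}$ ($n{\left(L \right)} = 8 \left(L + \left(-4 + 6 \left(-1\right)\right)\right)^{2} = 8 \left(L - 10\right)^{2} = 8 \left(-10 + L\right)^{2}$)
$\frac{B{\left(\left(-1\right) 2,0 \right)}}{85} + n{\left(H \right)} = \frac{1}{85} \cdot 0 + 8 \left(-10 - 3\right)^{2} = \frac{1}{85} \cdot 0 + 8 \left(-13\right)^{2} = 0 + 8 \cdot 169 = 0 + 1352 = 1352$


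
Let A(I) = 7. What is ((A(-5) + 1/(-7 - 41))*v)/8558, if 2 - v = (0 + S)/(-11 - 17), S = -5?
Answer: 5695/3833984 ≈ 0.0014854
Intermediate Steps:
v = 51/28 (v = 2 - (0 - 5)/(-11 - 17) = 2 - (-5)/(-28) = 2 - (-5)*(-1)/28 = 2 - 1*5/28 = 2 - 5/28 = 51/28 ≈ 1.8214)
((A(-5) + 1/(-7 - 41))*v)/8558 = ((7 + 1/(-7 - 41))*(51/28))/8558 = ((7 + 1/(-48))*(51/28))*(1/8558) = ((7 - 1/48)*(51/28))*(1/8558) = ((335/48)*(51/28))*(1/8558) = (5695/448)*(1/8558) = 5695/3833984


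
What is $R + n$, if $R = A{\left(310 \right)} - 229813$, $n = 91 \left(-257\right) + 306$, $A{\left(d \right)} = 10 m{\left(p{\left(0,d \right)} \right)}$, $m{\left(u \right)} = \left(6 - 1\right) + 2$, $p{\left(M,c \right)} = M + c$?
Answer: $-252824$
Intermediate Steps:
$m{\left(u \right)} = 7$ ($m{\left(u \right)} = 5 + 2 = 7$)
$A{\left(d \right)} = 70$ ($A{\left(d \right)} = 10 \cdot 7 = 70$)
$n = -23081$ ($n = -23387 + 306 = -23081$)
$R = -229743$ ($R = 70 - 229813 = -229743$)
$R + n = -229743 - 23081 = -252824$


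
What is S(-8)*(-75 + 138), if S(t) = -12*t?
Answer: 6048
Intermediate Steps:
S(-8)*(-75 + 138) = (-12*(-8))*(-75 + 138) = 96*63 = 6048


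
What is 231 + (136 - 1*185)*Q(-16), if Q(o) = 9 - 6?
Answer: 84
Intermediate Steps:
Q(o) = 3
231 + (136 - 1*185)*Q(-16) = 231 + (136 - 1*185)*3 = 231 + (136 - 185)*3 = 231 - 49*3 = 231 - 147 = 84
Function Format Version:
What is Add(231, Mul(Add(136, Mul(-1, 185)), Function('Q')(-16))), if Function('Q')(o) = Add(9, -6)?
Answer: 84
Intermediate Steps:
Function('Q')(o) = 3
Add(231, Mul(Add(136, Mul(-1, 185)), Function('Q')(-16))) = Add(231, Mul(Add(136, Mul(-1, 185)), 3)) = Add(231, Mul(Add(136, -185), 3)) = Add(231, Mul(-49, 3)) = Add(231, -147) = 84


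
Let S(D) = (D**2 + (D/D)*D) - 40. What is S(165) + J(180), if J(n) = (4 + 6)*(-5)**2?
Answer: 27600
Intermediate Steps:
J(n) = 250 (J(n) = 10*25 = 250)
S(D) = -40 + D + D**2 (S(D) = (D**2 + 1*D) - 40 = (D**2 + D) - 40 = (D + D**2) - 40 = -40 + D + D**2)
S(165) + J(180) = (-40 + 165 + 165**2) + 250 = (-40 + 165 + 27225) + 250 = 27350 + 250 = 27600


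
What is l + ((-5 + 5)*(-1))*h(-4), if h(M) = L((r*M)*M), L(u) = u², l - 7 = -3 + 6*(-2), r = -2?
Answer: -8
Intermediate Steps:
l = -8 (l = 7 + (-3 + 6*(-2)) = 7 + (-3 - 12) = 7 - 15 = -8)
h(M) = 4*M⁴ (h(M) = ((-2*M)*M)² = (-2*M²)² = 4*M⁴)
l + ((-5 + 5)*(-1))*h(-4) = -8 + ((-5 + 5)*(-1))*(4*(-4)⁴) = -8 + (0*(-1))*(4*256) = -8 + 0*1024 = -8 + 0 = -8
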